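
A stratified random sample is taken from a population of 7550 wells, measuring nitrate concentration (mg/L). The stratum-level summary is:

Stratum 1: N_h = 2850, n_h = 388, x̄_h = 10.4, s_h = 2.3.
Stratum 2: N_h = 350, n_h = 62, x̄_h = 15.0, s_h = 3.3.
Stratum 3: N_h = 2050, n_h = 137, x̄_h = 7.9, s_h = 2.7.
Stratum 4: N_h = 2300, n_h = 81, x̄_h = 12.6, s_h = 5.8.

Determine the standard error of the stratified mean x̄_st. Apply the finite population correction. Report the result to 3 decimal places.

SE(x̄_st) ≈ 0.207

V̂(x̄_st) = Σ W_h² (1 − n_h/N_h) s_h²/n_h, with W_h = N_h/N and N = 7550:
  stratum 1: (2850/7550)²·(1 − 388/2850)·2.3²/388 = 0.00167827
  stratum 2: (350/7550)²·(1 − 62/350)·3.3²/62 = 0.000310601
  stratum 3: (2050/7550)²·(1 − 137/2050)·2.7²/137 = 0.00366085
  stratum 4: (2300/7550)²·(1 − 81/2300)·5.8²/81 = 0.0371845
V̂(x̄_st) = 0.0428342
SE(x̄_st) = √0.0428342 = 0.206964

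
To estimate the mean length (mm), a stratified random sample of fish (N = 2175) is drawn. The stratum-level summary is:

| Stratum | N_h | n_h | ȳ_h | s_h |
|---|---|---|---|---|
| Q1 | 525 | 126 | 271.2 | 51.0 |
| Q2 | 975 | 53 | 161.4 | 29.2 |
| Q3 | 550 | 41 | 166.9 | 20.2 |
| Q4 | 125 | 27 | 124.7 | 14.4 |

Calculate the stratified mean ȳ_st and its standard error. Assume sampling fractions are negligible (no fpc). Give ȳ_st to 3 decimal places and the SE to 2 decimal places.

ȳ_st = Σ W_h ȳ_h = (525·271.2 + 975·161.4 + 550·166.9 + 125·124.7)/2175 = 187.18506
V̂(ȳ_st) = Σ W_h² s_h²/n_h, with W_h = N_h/N and N = 2175:
  stratum Q1: (525/2175)²·51.0²/126 = 1.20273
  stratum Q2: (975/2175)²·29.2²/53 = 3.23281
  stratum Q3: (550/2175)²·20.2²/41 = 0.636394
  stratum Q4: (125/2175)²·14.4²/27 = 0.0253666
V̂(ȳ_st) = 5.09731
SE(ȳ_st) = √5.09731 = 2.25772

ȳ_st ≈ 187.185, SE ≈ 2.26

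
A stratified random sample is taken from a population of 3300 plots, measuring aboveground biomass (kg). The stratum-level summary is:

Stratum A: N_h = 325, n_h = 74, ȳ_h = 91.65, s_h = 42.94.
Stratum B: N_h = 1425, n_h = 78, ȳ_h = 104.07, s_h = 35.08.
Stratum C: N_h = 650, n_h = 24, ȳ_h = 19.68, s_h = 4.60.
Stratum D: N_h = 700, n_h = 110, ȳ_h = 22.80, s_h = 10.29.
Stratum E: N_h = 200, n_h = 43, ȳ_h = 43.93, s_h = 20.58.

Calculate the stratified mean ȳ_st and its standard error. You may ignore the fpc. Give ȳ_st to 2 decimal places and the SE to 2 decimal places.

ȳ_st = Σ W_h ȳ_h = (325·91.65 + 1425·104.07 + 650·19.68 + 700·22.80 + 200·43.93)/3300 = 65.34061
V̂(ȳ_st) = Σ W_h² s_h²/n_h, with W_h = N_h/N and N = 3300:
  stratum A: (325/3300)²·42.94²/74 = 0.241675
  stratum B: (1425/3300)²·35.08²/78 = 2.94189
  stratum C: (650/3300)²·4.60²/24 = 0.0342061
  stratum D: (700/3300)²·10.29²/110 = 0.0433118
  stratum E: (200/3300)²·20.58²/43 = 0.0361788
V̂(ȳ_st) = 3.29726
SE(ȳ_st) = √3.29726 = 1.81584

ȳ_st ≈ 65.34, SE ≈ 1.82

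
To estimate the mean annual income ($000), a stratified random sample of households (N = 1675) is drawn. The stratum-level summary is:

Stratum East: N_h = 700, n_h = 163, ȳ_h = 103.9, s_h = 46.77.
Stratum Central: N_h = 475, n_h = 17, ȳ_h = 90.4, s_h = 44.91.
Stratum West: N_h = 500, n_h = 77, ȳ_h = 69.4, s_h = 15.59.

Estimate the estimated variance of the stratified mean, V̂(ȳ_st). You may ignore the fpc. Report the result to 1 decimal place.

V̂(ȳ_st) = Σ W_h² s_h²/n_h, with W_h = N_h/N and N = 1675:
  stratum East: (700/1675)²·46.77²/163 = 2.34376
  stratum Central: (475/1675)²·44.91²/17 = 9.54102
  stratum West: (500/1675)²·15.59²/77 = 0.281263
V̂(ȳ_st) = 12.166

V̂(ȳ_st) ≈ 12.2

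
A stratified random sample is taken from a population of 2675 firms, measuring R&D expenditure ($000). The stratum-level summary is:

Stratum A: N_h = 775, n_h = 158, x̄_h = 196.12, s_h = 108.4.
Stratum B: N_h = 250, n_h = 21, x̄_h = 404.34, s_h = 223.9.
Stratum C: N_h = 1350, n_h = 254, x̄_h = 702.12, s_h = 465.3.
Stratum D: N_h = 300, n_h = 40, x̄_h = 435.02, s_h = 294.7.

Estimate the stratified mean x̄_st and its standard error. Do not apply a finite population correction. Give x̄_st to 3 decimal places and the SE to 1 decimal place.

x̄_st = Σ W_h x̄_h = (775·196.12 + 250·404.34 + 1350·702.12 + 300·435.02)/2675 = 497.73682
V̂(x̄_st) = Σ W_h² s_h²/n_h, with W_h = N_h/N and N = 2675:
  stratum A: (775/2675)²·108.4²/158 = 6.24248
  stratum B: (250/2675)²·223.9²/21 = 20.8507
  stratum C: (1350/2675)²·465.3²/254 = 217.096
  stratum D: (300/2675)²·294.7²/40 = 27.3083
V̂(x̄_st) = 271.498
SE(x̄_st) = √271.498 = 16.4772

x̄_st ≈ 497.737, SE ≈ 16.5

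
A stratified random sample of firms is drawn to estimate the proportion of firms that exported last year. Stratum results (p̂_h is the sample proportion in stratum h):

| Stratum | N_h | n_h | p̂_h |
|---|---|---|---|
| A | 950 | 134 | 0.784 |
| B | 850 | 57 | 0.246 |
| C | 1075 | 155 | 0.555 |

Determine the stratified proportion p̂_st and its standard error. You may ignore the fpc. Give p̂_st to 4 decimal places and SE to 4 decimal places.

p̂_st ≈ 0.5393, SE ≈ 0.0255

N = 2875; stratum weights W_h = N_h/N.
p̂_st = Σ W_h p̂_h = (950·0.784 + 850·0.246 + 1075·0.555)/2875 = 0.53931
V̂(p̂_st) = Σ W_h² p̂_h(1−p̂_h)/(n_h−1):
  stratum A: (950/2875)²·0.784·0.216/133 = 0.000139024
  stratum B: (850/2875)²·0.246·0.754/56 = 0.000289521
  stratum C: (1075/2875)²·0.555·0.445/154 = 0.00022422
V̂(p̂_st) = 0.000652765; SE = √V̂ = 0.0255493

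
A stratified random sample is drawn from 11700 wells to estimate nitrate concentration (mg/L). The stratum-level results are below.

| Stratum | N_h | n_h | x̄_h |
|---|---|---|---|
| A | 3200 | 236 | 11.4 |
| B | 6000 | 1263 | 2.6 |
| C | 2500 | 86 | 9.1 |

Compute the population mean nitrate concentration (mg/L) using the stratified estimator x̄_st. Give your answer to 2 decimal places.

N = Σ N_h = 11700. Stratum weights W_h = N_h/N.
x̄_st = (3200·11.4 + 6000·2.6 + 2500·9.1) / 11700 = 6.3957

x̄_st ≈ 6.40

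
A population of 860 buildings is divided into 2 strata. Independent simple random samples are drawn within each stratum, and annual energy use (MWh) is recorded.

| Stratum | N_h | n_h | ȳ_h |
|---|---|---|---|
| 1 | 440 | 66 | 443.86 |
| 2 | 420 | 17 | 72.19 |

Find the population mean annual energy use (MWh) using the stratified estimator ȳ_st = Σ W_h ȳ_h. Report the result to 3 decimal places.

N = Σ N_h = 860. Stratum weights W_h = N_h/N.
ȳ_st = (440·443.86 + 420·72.19) / 860 = 262.34674

ȳ_st ≈ 262.347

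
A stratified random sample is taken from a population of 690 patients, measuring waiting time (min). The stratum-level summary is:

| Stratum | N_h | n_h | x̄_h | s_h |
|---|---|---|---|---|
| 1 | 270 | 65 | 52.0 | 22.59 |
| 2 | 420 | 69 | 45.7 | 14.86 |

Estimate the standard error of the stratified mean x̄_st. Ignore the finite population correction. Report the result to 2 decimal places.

SE(x̄_st) ≈ 1.55

V̂(x̄_st) = Σ W_h² s_h²/n_h, with W_h = N_h/N and N = 690:
  stratum 1: (270/690)²·22.59²/65 = 1.20212
  stratum 2: (420/690)²·14.86²/69 = 1.18574
V̂(x̄_st) = 2.38786
SE(x̄_st) = √2.38786 = 1.54527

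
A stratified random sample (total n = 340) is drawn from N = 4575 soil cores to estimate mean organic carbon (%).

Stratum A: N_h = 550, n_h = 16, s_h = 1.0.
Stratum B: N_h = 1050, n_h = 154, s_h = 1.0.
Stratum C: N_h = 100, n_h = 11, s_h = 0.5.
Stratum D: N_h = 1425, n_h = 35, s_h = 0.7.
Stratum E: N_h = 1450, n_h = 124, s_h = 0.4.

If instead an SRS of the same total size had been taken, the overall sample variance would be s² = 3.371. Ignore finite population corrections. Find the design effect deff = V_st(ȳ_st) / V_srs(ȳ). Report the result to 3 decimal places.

deff ≈ 0.277

V̂(ȳ_st) = Σ W_h² s_h²/n_h, with W_h = N_h/N and N = 4575:
  stratum A: (550/4575)²·1.0²/16 = 0.000903282
  stratum B: (1050/4575)²·1.0²/154 = 0.000342039
  stratum C: (100/4575)²·0.5²/11 = 1.08584e-05
  stratum D: (1425/4575)²·0.7²/35 = 0.00135824
  stratum E: (1450/4575)²·0.4²/124 = 0.000129614
V_st = 0.00274403
V_srs = s²/n = 3.371/340 = 0.00991471
deff = V_st / V_srs = 0.00274403/0.00991471 = 0.2768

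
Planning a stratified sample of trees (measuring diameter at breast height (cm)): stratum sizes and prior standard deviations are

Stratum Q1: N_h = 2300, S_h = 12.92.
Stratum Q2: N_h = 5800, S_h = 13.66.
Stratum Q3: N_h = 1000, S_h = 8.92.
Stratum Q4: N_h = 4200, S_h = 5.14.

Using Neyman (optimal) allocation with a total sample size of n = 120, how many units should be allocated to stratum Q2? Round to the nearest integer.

Neyman allocation: n_h = n · N_h S_h / Σ N_i S_i, with n = 120.
  stratum Q1: N_h·S_h = 2300·12.92 = 29716.00
  stratum Q2: N_h·S_h = 5800·13.66 = 79228.00
  stratum Q3: N_h·S_h = 1000·8.92 = 8920.00
  stratum Q4: N_h·S_h = 4200·5.14 = 21588.00
Σ N_h S_h = 139452.00
n for stratum Q2 = 120·79228.00/139452.00 = 68.177 → 68

68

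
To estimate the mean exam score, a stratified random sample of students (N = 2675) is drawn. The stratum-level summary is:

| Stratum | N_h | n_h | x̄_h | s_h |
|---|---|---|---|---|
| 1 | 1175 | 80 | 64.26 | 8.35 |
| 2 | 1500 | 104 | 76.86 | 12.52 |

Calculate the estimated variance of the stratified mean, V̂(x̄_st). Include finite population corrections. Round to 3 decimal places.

V̂(x̄_st) = Σ W_h² (1 − n_h/N_h) s_h²/n_h, with W_h = N_h/N and N = 2675:
  stratum 1: (1175/2675)²·(1 − 80/1175)·8.35²/80 = 0.156707
  stratum 2: (1500/2675)²·(1 − 104/1500)·12.52²/104 = 0.441067
V̂(x̄_st) = 0.597773

V̂(x̄_st) ≈ 0.598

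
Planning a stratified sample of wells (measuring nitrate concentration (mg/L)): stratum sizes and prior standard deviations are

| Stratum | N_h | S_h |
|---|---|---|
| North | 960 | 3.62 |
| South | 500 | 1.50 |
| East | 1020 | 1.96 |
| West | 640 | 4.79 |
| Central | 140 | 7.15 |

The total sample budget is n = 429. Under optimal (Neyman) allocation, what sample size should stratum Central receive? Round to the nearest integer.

42

Neyman allocation: n_h = n · N_h S_h / Σ N_i S_i, with n = 429.
  stratum North: N_h·S_h = 960·3.62 = 3475.20
  stratum South: N_h·S_h = 500·1.50 = 750.00
  stratum East: N_h·S_h = 1020·1.96 = 1999.20
  stratum West: N_h·S_h = 640·4.79 = 3065.60
  stratum Central: N_h·S_h = 140·7.15 = 1001.00
Σ N_h S_h = 10291.00
n for stratum Central = 429·1001.00/10291.00 = 41.729 → 42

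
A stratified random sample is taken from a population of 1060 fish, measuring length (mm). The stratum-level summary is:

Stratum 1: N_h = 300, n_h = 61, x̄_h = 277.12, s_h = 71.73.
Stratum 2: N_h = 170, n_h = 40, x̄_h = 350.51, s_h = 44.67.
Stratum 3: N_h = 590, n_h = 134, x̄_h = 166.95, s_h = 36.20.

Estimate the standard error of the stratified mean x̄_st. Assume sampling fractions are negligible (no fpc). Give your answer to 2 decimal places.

V̂(x̄_st) = Σ W_h² s_h²/n_h, with W_h = N_h/N and N = 1060:
  stratum 1: (300/1060)²·71.73²/61 = 6.7562
  stratum 2: (170/1060)²·44.67²/40 = 1.28309
  stratum 3: (590/1060)²·36.20²/134 = 3.02973
V̂(x̄_st) = 11.069
SE(x̄_st) = √11.069 = 3.32702

SE(x̄_st) ≈ 3.33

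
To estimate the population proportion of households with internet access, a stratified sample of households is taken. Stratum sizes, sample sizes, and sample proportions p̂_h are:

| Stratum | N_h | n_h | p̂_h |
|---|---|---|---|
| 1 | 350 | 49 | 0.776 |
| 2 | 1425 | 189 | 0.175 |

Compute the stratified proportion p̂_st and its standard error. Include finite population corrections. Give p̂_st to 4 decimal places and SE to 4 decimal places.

p̂_st ≈ 0.2935, SE ≈ 0.0235

N = 1775; stratum weights W_h = N_h/N.
p̂_st = Σ W_h p̂_h = (350·0.776 + 1425·0.175)/1775 = 0.29351
V̂(p̂_st) = Σ W_h² (1 − n_h/N_h) p̂_h(1−p̂_h)/(n_h−1):
  stratum 1: (350/1775)²·(1 − 49/350)·0.776·0.224/48 = 0.000121089
  stratum 2: (1425/1775)²·(1 − 189/1425)·0.175·0.825/188 = 0.00042931
V̂(p̂_st) = 0.000550399; SE = √V̂ = 0.0234606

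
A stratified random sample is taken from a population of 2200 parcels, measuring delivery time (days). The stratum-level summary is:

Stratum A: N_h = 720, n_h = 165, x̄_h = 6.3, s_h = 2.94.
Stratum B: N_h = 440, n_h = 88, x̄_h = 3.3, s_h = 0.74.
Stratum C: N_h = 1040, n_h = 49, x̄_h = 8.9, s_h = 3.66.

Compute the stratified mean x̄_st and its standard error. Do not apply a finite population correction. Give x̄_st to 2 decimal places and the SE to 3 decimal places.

x̄_st ≈ 6.93, SE ≈ 0.259

x̄_st = Σ W_h x̄_h = (720·6.3 + 440·3.3 + 1040·8.9)/2200 = 6.92909
V̂(x̄_st) = Σ W_h² s_h²/n_h, with W_h = N_h/N and N = 2200:
  stratum A: (720/2200)²·2.94²/165 = 0.00561087
  stratum B: (440/2200)²·0.74²/88 = 0.000248909
  stratum C: (1040/2200)²·3.66²/49 = 0.0610924
V̂(x̄_st) = 0.0669522
SE(x̄_st) = √0.0669522 = 0.258751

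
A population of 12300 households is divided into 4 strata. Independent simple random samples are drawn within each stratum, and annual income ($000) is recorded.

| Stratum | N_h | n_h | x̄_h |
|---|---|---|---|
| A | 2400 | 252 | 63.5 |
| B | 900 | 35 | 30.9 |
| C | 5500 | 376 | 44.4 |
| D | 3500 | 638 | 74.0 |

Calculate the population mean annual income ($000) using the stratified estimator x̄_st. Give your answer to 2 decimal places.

N = Σ N_h = 12300. Stratum weights W_h = N_h/N.
x̄_st = (2400·63.5 + 900·30.9 + 5500·44.4 + 3500·74.0) / 12300 = 55.5618

x̄_st ≈ 55.56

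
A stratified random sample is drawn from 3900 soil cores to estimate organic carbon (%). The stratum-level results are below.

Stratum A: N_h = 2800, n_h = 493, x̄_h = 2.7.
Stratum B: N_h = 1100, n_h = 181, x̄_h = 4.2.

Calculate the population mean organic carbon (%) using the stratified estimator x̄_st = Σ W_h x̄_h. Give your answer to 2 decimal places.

x̄_st ≈ 3.12

N = Σ N_h = 3900. Stratum weights W_h = N_h/N.
x̄_st = (2800·2.7 + 1100·4.2) / 3900 = 3.1231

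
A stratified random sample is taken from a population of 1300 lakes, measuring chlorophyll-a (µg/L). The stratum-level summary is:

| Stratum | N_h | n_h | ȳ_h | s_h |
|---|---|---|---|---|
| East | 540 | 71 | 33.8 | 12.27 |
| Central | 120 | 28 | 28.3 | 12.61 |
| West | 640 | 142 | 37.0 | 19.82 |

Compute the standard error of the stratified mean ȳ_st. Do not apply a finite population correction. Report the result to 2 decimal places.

V̂(ȳ_st) = Σ W_h² s_h²/n_h, with W_h = N_h/N and N = 1300:
  stratum East: (540/1300)²·12.27²/71 = 0.365874
  stratum Central: (120/1300)²·12.61²/28 = 0.0483891
  stratum West: (640/1300)²·19.82²/142 = 0.67049
V̂(ȳ_st) = 1.08475
SE(ȳ_st) = √1.08475 = 1.04151

SE(ȳ_st) ≈ 1.04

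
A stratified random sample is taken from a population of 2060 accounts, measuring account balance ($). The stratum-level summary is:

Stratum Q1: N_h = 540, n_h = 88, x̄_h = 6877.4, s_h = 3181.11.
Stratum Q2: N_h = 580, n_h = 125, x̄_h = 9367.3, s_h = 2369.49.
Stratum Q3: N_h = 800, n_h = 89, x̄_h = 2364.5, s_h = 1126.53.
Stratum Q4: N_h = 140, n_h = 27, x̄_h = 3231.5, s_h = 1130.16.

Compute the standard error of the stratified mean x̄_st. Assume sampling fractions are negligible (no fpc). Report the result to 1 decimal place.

V̂(x̄_st) = Σ W_h² s_h²/n_h, with W_h = N_h/N and N = 2060:
  stratum Q1: (540/2060)²·3181.11²/88 = 7901.83
  stratum Q2: (580/2060)²·2369.49²/125 = 3560.58
  stratum Q3: (800/2060)²·1126.53²/89 = 2150.51
  stratum Q4: (140/2060)²·1130.16²/27 = 218.493
V̂(x̄_st) = 13831.4
SE(x̄_st) = √13831.4 = 117.607

SE(x̄_st) ≈ 117.6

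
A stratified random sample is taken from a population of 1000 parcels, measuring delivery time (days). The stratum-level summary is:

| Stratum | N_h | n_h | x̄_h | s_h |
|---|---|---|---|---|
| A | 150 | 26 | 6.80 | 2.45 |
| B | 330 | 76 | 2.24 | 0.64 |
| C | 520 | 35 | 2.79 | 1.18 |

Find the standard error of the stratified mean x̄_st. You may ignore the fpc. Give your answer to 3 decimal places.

SE(x̄_st) ≈ 0.129

V̂(x̄_st) = Σ W_h² s_h²/n_h, with W_h = N_h/N and N = 1000:
  stratum A: (150/1000)²·2.45²/26 = 0.00519447
  stratum B: (330/1000)²·0.64²/76 = 0.000586914
  stratum C: (520/1000)²·1.18²/35 = 0.0107573
V̂(x̄_st) = 0.0165387
SE(x̄_st) = √0.0165387 = 0.128603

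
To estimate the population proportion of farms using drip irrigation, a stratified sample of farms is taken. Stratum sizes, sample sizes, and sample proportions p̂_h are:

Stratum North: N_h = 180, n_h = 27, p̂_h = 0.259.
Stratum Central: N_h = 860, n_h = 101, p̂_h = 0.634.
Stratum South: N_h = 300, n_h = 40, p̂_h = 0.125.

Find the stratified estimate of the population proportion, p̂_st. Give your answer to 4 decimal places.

p̂_st ≈ 0.4697

N = 1340; stratum weights W_h = N_h/N.
p̂_st = Σ W_h p̂_h = (180·0.259 + 860·0.634 + 300·0.125)/1340 = 0.46967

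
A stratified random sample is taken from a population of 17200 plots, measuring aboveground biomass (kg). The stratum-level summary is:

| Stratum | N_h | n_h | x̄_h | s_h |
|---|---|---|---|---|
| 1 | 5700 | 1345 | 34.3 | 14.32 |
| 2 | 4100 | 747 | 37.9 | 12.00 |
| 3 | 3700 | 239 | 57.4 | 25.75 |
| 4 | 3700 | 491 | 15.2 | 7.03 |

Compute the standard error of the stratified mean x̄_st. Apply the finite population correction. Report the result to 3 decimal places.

V̂(x̄_st) = Σ W_h² (1 − n_h/N_h) s_h²/n_h, with W_h = N_h/N and N = 17200:
  stratum 1: (5700/17200)²·(1 − 1345/5700)·14.32²/1345 = 0.0127929
  stratum 2: (4100/17200)²·(1 − 747/4100)·12.00²/747 = 0.00895782
  stratum 3: (3700/17200)²·(1 − 239/3700)·25.75²/239 = 0.120089
  stratum 4: (3700/17200)²·(1 − 491/3700)·7.03²/491 = 0.00403965
V̂(x̄_st) = 0.145879
SE(x̄_st) = √0.145879 = 0.381942

SE(x̄_st) ≈ 0.382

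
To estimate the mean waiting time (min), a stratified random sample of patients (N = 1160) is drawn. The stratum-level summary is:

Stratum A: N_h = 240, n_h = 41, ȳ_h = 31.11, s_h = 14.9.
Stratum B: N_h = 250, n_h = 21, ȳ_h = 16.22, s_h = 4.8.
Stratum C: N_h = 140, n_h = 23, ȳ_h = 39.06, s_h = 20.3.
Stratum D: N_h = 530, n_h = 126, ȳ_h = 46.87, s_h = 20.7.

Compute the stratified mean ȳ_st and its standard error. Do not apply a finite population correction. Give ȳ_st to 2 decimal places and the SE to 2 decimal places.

ȳ_st = Σ W_h ȳ_h = (240·31.11 + 250·16.22 + 140·39.06 + 530·46.87)/1160 = 36.06112
V̂(ȳ_st) = Σ W_h² s_h²/n_h, with W_h = N_h/N and N = 1160:
  stratum A: (240/1160)²·14.9²/41 = 0.23179
  stratum B: (250/1160)²·4.8²/21 = 0.0509597
  stratum C: (140/1160)²·20.3²/23 = 0.260978
  stratum D: (530/1160)²·20.7²/126 = 0.709914
V̂(ȳ_st) = 1.25364
SE(ȳ_st) = √1.25364 = 1.11966

ȳ_st ≈ 36.06, SE ≈ 1.12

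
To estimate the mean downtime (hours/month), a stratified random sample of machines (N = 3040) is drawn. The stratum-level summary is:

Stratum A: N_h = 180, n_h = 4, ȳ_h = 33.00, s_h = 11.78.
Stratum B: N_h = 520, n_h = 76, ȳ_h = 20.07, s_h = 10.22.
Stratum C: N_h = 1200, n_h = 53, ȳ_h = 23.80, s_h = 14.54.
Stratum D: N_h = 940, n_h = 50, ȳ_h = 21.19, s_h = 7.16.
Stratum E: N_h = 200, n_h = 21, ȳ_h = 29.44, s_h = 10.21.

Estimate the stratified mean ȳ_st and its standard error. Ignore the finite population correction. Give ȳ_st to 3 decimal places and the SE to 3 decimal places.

ȳ_st = Σ W_h ȳ_h = (180·33.00 + 520·20.07 + 1200·23.80 + 940·21.19 + 200·29.44)/3040 = 23.27072
V̂(ȳ_st) = Σ W_h² s_h²/n_h, with W_h = N_h/N and N = 3040:
  stratum A: (180/3040)²·11.78²/4 = 0.121627
  stratum B: (520/3040)²·10.22²/76 = 0.0402113
  stratum C: (1200/3040)²·14.54²/53 = 0.621539
  stratum D: (940/3040)²·7.16²/50 = 0.0980313
  stratum E: (200/3040)²·10.21²/21 = 0.0214855
V̂(ȳ_st) = 0.902893
SE(ȳ_st) = √0.902893 = 0.950207

ȳ_st ≈ 23.271, SE ≈ 0.950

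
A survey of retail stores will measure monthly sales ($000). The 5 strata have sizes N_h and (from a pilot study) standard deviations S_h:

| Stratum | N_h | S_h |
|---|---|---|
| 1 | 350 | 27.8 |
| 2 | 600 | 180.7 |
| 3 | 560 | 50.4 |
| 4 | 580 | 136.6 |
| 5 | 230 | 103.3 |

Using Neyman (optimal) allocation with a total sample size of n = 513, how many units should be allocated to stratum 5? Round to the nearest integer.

Neyman allocation: n_h = n · N_h S_h / Σ N_i S_i, with n = 513.
  stratum 1: N_h·S_h = 350·27.8 = 9730.00
  stratum 2: N_h·S_h = 600·180.7 = 108420.00
  stratum 3: N_h·S_h = 560·50.4 = 28224.00
  stratum 4: N_h·S_h = 580·136.6 = 79228.00
  stratum 5: N_h·S_h = 230·103.3 = 23759.00
Σ N_h S_h = 249361.00
n for stratum 5 = 513·23759.00/249361.00 = 48.878 → 49

49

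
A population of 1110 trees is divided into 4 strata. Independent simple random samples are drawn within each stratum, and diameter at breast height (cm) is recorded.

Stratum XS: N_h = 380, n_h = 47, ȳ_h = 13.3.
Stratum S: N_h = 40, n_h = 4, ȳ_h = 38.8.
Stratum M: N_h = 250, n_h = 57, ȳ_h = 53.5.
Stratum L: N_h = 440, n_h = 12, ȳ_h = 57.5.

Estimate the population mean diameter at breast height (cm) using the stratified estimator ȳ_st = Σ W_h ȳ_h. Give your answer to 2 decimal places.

N = Σ N_h = 1110. Stratum weights W_h = N_h/N.
ȳ_st = (380·13.3 + 40·38.8 + 250·53.5 + 440·57.5) / 1110 = 40.7937

ȳ_st ≈ 40.79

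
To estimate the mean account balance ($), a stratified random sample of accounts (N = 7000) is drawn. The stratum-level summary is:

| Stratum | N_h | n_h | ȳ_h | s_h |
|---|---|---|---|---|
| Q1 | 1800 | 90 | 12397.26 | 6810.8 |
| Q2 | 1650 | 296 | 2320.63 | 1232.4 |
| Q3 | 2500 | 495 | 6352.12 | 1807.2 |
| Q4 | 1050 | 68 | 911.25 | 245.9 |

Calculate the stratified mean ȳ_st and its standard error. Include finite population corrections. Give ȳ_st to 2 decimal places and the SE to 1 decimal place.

ȳ_st = Σ W_h ȳ_h = (1800·12397.26 + 1650·2320.63 + 2500·6352.12 + 1050·911.25)/7000 = 6140.17429
V̂(ȳ_st) = Σ W_h² (1 − n_h/N_h) s_h²/n_h, with W_h = N_h/N and N = 7000:
  stratum Q1: (1800/7000)²·(1 − 90/1800)·6810.8²/90 = 32376.2
  stratum Q2: (1650/7000)²·(1 − 296/1650)·1232.4²/296 = 233.947
  stratum Q3: (2500/7000)²·(1 − 495/2500)·1807.2²/495 = 674.941
  stratum Q4: (1050/7000)²·(1 − 68/1050)·245.9²/68 = 18.7117
V̂(ȳ_st) = 33303.8
SE(ȳ_st) = √33303.8 = 182.493

ȳ_st ≈ 6140.17, SE ≈ 182.5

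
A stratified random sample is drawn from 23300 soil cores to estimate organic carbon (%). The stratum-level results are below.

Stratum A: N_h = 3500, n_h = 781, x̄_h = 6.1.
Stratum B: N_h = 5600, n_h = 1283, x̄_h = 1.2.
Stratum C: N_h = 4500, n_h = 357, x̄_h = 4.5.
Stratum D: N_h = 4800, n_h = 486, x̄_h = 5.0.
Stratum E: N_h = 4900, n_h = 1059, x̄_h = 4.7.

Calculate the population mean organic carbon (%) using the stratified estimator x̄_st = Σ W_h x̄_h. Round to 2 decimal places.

N = Σ N_h = 23300. Stratum weights W_h = N_h/N.
x̄_st = (3500·6.1 + 5600·1.2 + 4500·4.5 + 4800·5.0 + 4900·4.7) / 23300 = 4.0923

x̄_st ≈ 4.09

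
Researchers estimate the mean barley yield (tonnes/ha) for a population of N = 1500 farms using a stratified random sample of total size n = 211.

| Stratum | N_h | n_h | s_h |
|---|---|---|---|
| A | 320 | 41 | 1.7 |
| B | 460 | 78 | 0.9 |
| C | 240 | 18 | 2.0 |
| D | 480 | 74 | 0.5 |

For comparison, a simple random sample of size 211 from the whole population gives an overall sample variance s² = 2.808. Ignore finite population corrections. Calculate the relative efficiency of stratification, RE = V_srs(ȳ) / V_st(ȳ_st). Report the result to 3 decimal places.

RE ≈ 1.302

V̂(ȳ_st) = Σ W_h² s_h²/n_h, with W_h = N_h/N and N = 1500:
  stratum A: (320/1500)²·1.7²/41 = 0.00320798
  stratum B: (460/1500)²·0.9²/78 = 0.000976615
  stratum C: (240/1500)²·2.0²/18 = 0.00568889
  stratum D: (480/1500)²·0.5²/74 = 0.000345946
V_st = 0.0102194
V_srs = s²/n = 2.808/211 = 0.0133081
Relative efficiency = V_srs / V_st = 0.0133081/0.0102194 = 1.3022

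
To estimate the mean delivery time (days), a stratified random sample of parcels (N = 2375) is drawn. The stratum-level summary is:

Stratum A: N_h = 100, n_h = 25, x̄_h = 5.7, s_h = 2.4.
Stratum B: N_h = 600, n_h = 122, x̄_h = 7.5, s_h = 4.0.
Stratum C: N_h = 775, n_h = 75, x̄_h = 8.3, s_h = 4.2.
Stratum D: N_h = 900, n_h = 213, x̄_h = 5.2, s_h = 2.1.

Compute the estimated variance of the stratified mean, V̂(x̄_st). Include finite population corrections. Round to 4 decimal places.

V̂(x̄_st) ≈ 0.0319

V̂(x̄_st) = Σ W_h² (1 − n_h/N_h) s_h²/n_h, with W_h = N_h/N and N = 2375:
  stratum A: (100/2375)²·(1 − 25/100)·2.4²/25 = 0.000306349
  stratum B: (600/2375)²·(1 − 122/600)·4.0²/122 = 0.00666825
  stratum C: (775/2375)²·(1 − 75/775)·4.2²/75 = 0.0226209
  stratum D: (900/2375)²·(1 − 213/900)·2.1²/213 = 0.0022695
V̂(x̄_st) = 0.031865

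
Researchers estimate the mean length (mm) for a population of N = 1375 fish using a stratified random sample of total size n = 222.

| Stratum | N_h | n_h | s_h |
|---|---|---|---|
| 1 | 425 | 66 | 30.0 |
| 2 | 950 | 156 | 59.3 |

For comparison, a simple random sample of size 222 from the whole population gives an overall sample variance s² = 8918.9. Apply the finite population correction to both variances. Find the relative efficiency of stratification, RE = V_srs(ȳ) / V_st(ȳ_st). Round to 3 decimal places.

RE ≈ 3.338

V̂(ȳ_st) = Σ W_h² (1 − n_h/N_h) s_h²/n_h, with W_h = N_h/N and N = 1375:
  stratum 1: (425/1375)²·(1 − 66/425)·30.0²/66 = 1.10047
  stratum 2: (950/1375)²·(1 − 156/950)·59.3²/156 = 8.99339
V_st = 10.0939
V_srs = (1 − 222/1375)·8918.9/222 = 33.6888
Relative efficiency = V_srs / V_st = 33.6888/10.0939 = 3.3375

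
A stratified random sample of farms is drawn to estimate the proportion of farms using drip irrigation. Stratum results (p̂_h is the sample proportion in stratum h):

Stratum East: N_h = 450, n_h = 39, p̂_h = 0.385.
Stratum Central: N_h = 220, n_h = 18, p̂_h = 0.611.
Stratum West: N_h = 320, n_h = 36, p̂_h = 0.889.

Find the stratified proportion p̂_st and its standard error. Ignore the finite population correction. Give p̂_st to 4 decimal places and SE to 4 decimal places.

N = 990; stratum weights W_h = N_h/N.
p̂_st = Σ W_h p̂_h = (450·0.385 + 220·0.611 + 320·0.889)/990 = 0.59813
V̂(p̂_st) = Σ W_h² p̂_h(1−p̂_h)/(n_h−1):
  stratum East: (450/990)²·0.385·0.615/38 = 0.00128738
  stratum Central: (220/990)²·0.611·0.389/17 = 0.000690426
  stratum West: (320/990)²·0.889·0.111/35 = 0.000294568
V̂(p̂_st) = 0.00227237; SE = √V̂ = 0.0476694

p̂_st ≈ 0.5981, SE ≈ 0.0477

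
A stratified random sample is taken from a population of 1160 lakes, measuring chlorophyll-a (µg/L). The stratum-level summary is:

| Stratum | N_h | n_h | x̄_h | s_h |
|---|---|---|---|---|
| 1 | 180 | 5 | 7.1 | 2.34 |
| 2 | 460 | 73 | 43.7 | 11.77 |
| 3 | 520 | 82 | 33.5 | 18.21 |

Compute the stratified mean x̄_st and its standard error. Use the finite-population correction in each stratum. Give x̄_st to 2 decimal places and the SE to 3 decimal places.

x̄_st = Σ W_h x̄_h = (180·7.1 + 460·43.7 + 520·33.5)/1160 = 33.44828
V̂(x̄_st) = Σ W_h² (1 − n_h/N_h) s_h²/n_h, with W_h = N_h/N and N = 1160:
  stratum 1: (180/1160)²·(1 − 5/180)·2.34²/5 = 0.0256364
  stratum 2: (460/1160)²·(1 − 73/460)·11.77²/73 = 0.251063
  stratum 3: (520/1160)²·(1 − 82/520)·18.21²/82 = 0.684491
V̂(x̄_st) = 0.96119
SE(x̄_st) = √0.96119 = 0.980403

x̄_st ≈ 33.45, SE ≈ 0.980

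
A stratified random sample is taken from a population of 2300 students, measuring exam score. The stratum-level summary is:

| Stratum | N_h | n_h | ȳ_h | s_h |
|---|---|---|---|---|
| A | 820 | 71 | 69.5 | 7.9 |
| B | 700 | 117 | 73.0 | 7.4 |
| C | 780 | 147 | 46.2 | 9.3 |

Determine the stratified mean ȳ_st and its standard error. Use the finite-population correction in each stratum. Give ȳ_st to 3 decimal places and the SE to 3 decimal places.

ȳ_st = Σ W_h ȳ_h = (820·69.5 + 700·73.0 + 780·46.2)/2300 = 62.66348
V̂(ȳ_st) = Σ W_h² (1 − n_h/N_h) s_h²/n_h, with W_h = N_h/N and N = 2300:
  stratum A: (820/2300)²·(1 − 71/820)·7.9²/71 = 0.102055
  stratum B: (700/2300)²·(1 − 117/700)·7.4²/117 = 0.0361068
  stratum C: (780/2300)²·(1 − 147/780)·9.3²/147 = 0.054915
V̂(ȳ_st) = 0.193077
SE(ȳ_st) = √0.193077 = 0.439405

ȳ_st ≈ 62.663, SE ≈ 0.439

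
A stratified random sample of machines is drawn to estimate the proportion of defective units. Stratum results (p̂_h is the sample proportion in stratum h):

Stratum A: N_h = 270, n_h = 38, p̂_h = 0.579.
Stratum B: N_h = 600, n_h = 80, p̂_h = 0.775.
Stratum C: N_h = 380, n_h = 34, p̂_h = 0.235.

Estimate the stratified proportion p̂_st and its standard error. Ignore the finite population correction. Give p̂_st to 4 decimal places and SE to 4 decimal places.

N = 1250; stratum weights W_h = N_h/N.
p̂_st = Σ W_h p̂_h = (270·0.579 + 600·0.775 + 380·0.235)/1250 = 0.56850
V̂(p̂_st) = Σ W_h² p̂_h(1−p̂_h)/(n_h−1):
  stratum A: (270/1250)²·0.579·0.421/37 = 0.000307374
  stratum B: (600/1250)²·0.775·0.225/79 = 0.000508557
  stratum C: (380/1250)²·0.235·0.765/33 = 0.000503457
V̂(p̂_st) = 0.00131939; SE = √V̂ = 0.0363234

p̂_st ≈ 0.5685, SE ≈ 0.0363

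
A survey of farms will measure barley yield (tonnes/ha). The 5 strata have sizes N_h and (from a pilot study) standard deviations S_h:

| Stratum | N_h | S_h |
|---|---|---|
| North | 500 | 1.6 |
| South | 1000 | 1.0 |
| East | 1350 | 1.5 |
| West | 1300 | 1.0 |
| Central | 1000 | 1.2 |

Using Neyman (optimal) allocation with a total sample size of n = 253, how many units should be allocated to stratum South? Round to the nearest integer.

40

Neyman allocation: n_h = n · N_h S_h / Σ N_i S_i, with n = 253.
  stratum North: N_h·S_h = 500·1.6 = 800.00
  stratum South: N_h·S_h = 1000·1.0 = 1000.00
  stratum East: N_h·S_h = 1350·1.5 = 2025.00
  stratum West: N_h·S_h = 1300·1.0 = 1300.00
  stratum Central: N_h·S_h = 1000·1.2 = 1200.00
Σ N_h S_h = 6325.00
n for stratum South = 253·1000.00/6325.00 = 40.000 → 40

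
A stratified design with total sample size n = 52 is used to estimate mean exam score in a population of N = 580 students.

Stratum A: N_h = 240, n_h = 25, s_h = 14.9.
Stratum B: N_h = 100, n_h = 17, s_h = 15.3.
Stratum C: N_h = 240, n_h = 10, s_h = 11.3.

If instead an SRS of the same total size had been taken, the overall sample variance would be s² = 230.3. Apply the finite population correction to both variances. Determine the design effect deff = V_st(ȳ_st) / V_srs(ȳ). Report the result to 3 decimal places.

V̂(ȳ_st) = Σ W_h² (1 − n_h/N_h) s_h²/n_h, with W_h = N_h/N and N = 580:
  stratum A: (240/580)²·(1 − 25/240)·14.9²/25 = 1.36215
  stratum B: (100/580)²·(1 − 17/100)·15.3²/17 = 0.339747
  stratum C: (240/580)²·(1 − 10/240)·11.3²/10 = 2.09527
V_st = 3.79717
V_srs = (1 − 52/580)·230.3/52 = 4.03178
deff = V_st / V_srs = 3.79717/4.03178 = 0.9418

deff ≈ 0.942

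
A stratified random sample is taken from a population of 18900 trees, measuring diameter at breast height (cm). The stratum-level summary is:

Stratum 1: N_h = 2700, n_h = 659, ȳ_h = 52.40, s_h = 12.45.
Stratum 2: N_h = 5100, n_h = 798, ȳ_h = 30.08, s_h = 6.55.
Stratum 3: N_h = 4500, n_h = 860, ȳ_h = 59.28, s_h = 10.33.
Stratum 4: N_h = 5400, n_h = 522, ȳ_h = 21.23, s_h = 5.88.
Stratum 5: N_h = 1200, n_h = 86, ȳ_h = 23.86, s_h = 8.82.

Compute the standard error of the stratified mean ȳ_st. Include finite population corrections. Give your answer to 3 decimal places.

SE(ȳ_st) ≈ 0.145

V̂(ȳ_st) = Σ W_h² (1 − n_h/N_h) s_h²/n_h, with W_h = N_h/N and N = 18900:
  stratum 1: (2700/18900)²·(1 − 659/2700)·12.45²/659 = 0.00362858
  stratum 2: (5100/18900)²·(1 − 798/5100)·6.55²/798 = 0.00330215
  stratum 3: (4500/18900)²·(1 − 860/4500)·10.33²/860 = 0.00568974
  stratum 4: (5400/18900)²·(1 − 522/5400)·5.88²/522 = 0.00488423
  stratum 5: (1200/18900)²·(1 − 86/1200)·8.82²/86 = 0.00338518
V̂(ȳ_st) = 0.0208899
SE(ȳ_st) = √0.0208899 = 0.144533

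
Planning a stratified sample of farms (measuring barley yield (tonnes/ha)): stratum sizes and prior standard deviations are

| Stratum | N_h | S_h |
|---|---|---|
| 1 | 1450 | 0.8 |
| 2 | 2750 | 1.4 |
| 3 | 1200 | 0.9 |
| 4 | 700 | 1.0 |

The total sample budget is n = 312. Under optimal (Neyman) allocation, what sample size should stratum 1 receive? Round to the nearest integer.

Neyman allocation: n_h = n · N_h S_h / Σ N_i S_i, with n = 312.
  stratum 1: N_h·S_h = 1450·0.8 = 1160.00
  stratum 2: N_h·S_h = 2750·1.4 = 3850.00
  stratum 3: N_h·S_h = 1200·0.9 = 1080.00
  stratum 4: N_h·S_h = 700·1.0 = 700.00
Σ N_h S_h = 6790.00
n for stratum 1 = 312·1160.00/6790.00 = 53.302 → 53

53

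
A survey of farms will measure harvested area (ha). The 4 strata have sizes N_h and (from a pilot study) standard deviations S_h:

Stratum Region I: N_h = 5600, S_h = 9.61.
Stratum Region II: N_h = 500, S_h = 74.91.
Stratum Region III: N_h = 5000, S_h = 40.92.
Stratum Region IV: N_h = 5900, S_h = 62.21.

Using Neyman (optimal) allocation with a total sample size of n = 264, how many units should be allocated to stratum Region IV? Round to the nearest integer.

146

Neyman allocation: n_h = n · N_h S_h / Σ N_i S_i, with n = 264.
  stratum Region I: N_h·S_h = 5600·9.61 = 53816.00
  stratum Region II: N_h·S_h = 500·74.91 = 37455.00
  stratum Region III: N_h·S_h = 5000·40.92 = 204600.00
  stratum Region IV: N_h·S_h = 5900·62.21 = 367039.00
Σ N_h S_h = 662910.00
n for stratum Region IV = 264·367039.00/662910.00 = 146.171 → 146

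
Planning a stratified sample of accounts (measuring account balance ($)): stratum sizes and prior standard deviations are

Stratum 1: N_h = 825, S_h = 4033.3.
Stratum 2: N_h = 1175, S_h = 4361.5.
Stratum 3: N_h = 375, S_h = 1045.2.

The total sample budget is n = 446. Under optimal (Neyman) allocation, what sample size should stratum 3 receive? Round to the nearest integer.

Neyman allocation: n_h = n · N_h S_h / Σ N_i S_i, with n = 446.
  stratum 1: N_h·S_h = 825·4033.3 = 3327472.50
  stratum 2: N_h·S_h = 1175·4361.5 = 5124762.50
  stratum 3: N_h·S_h = 375·1045.2 = 391950.00
Σ N_h S_h = 8844185.00
n for stratum 3 = 446·391950.00/8844185.00 = 19.765 → 20

20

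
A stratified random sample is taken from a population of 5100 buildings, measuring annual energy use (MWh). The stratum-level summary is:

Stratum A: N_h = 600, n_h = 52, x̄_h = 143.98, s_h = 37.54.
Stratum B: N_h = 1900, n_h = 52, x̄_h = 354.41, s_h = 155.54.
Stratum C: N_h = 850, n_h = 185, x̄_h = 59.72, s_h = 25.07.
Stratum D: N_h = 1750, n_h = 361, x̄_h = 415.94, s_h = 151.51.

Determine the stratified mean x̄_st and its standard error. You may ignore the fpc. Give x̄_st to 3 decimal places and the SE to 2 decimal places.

x̄_st ≈ 301.652, SE ≈ 8.52

x̄_st = Σ W_h x̄_h = (600·143.98 + 1900·354.41 + 850·59.72 + 1750·415.94)/5100 = 301.65176
V̂(x̄_st) = Σ W_h² s_h²/n_h, with W_h = N_h/N and N = 5100:
  stratum A: (600/5100)²·37.54²/52 = 0.3751
  stratum B: (1900/5100)²·155.54²/52 = 64.5725
  stratum C: (850/5100)²·25.07²/185 = 0.0943701
  stratum D: (1750/5100)²·151.51²/361 = 7.48706
V̂(x̄_st) = 72.529
SE(x̄_st) = √72.529 = 8.5164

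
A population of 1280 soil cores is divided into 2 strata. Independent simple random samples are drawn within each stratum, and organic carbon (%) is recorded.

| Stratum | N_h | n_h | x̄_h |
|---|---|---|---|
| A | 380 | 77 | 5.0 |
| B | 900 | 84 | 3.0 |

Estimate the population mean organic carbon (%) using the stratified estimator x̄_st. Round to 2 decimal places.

N = Σ N_h = 1280. Stratum weights W_h = N_h/N.
x̄_st = (380·5.0 + 900·3.0) / 1280 = 3.5938

x̄_st ≈ 3.59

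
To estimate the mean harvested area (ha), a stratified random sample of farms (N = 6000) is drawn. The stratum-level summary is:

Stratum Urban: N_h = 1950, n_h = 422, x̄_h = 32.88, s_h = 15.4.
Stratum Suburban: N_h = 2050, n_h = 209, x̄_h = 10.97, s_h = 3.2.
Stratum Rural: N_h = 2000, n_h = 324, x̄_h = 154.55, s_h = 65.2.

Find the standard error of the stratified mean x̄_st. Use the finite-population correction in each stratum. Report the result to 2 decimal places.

V̂(x̄_st) = Σ W_h² (1 − n_h/N_h) s_h²/n_h, with W_h = N_h/N and N = 6000:
  stratum Urban: (1950/6000)²·(1 − 422/1950)·15.4²/422 = 0.0465141
  stratum Suburban: (2050/6000)²·(1 − 209/2050)·3.2²/209 = 0.0051364
  stratum Rural: (2000/6000)²·(1 − 324/2000)·65.2²/324 = 1.22166
V̂(x̄_st) = 1.27331
SE(x̄_st) = √1.27331 = 1.12841

SE(x̄_st) ≈ 1.13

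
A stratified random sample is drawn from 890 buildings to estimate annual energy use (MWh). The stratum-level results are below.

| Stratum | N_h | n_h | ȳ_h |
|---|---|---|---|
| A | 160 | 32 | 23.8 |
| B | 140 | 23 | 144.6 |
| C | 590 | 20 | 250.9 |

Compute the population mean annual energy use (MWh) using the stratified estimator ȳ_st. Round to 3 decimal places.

ȳ_st ≈ 193.352

N = Σ N_h = 890. Stratum weights W_h = N_h/N.
ȳ_st = (160·23.8 + 140·144.6 + 590·250.9) / 890 = 193.35169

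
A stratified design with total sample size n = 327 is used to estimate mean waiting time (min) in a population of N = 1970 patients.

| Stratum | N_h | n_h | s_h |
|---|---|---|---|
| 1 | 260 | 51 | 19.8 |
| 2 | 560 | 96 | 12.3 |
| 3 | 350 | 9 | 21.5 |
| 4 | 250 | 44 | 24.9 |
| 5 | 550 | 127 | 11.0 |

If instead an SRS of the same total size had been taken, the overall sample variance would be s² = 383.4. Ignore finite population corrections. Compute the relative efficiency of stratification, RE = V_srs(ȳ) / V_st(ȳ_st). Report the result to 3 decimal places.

V̂(ȳ_st) = Σ W_h² s_h²/n_h, with W_h = N_h/N and N = 1970:
  stratum 1: (260/1970)²·19.8²/51 = 0.133898
  stratum 2: (560/1970)²·12.3²/96 = 0.127345
  stratum 3: (350/1970)²·21.5²/9 = 1.62121
  stratum 4: (250/1970)²·24.9²/44 = 0.226931
  stratum 5: (550/1970)²·11.0²/127 = 0.0742634
V_st = 2.18364
V_srs = s²/n = 383.4/327 = 1.17248
Relative efficiency = V_srs / V_st = 1.17248/2.18364 = 0.5369

RE ≈ 0.537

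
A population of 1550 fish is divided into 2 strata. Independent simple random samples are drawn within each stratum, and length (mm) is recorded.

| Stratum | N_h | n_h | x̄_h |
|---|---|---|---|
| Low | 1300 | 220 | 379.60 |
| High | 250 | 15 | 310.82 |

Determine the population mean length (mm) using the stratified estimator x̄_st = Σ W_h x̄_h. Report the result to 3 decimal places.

x̄_st ≈ 368.506

N = Σ N_h = 1550. Stratum weights W_h = N_h/N.
x̄_st = (1300·379.60 + 250·310.82) / 1550 = 368.50645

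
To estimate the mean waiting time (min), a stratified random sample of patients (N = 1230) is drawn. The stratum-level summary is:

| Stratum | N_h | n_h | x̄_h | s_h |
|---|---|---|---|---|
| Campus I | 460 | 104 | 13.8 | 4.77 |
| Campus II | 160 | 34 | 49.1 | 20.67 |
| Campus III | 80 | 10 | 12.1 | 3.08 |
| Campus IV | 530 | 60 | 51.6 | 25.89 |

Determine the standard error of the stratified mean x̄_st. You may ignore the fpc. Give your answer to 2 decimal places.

V̂(x̄_st) = Σ W_h² s_h²/n_h, with W_h = N_h/N and N = 1230:
  stratum Campus I: (460/1230)²·4.77²/104 = 0.0305991
  stratum Campus II: (160/1230)²·20.67²/34 = 0.212634
  stratum Campus III: (80/1230)²·3.08²/10 = 0.00401302
  stratum Campus IV: (530/1230)²·25.89²/60 = 2.07422
V̂(x̄_st) = 2.32146
SE(x̄_st) = √2.32146 = 1.52363

SE(x̄_st) ≈ 1.52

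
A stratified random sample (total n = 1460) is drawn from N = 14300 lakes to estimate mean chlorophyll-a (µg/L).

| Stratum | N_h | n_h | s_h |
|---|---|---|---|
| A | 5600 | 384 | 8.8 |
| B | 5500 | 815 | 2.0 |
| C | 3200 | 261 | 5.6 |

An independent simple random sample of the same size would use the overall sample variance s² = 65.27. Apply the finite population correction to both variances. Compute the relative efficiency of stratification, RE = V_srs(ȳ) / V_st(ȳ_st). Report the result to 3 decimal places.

V̂(ȳ_st) = Σ W_h² (1 − n_h/N_h) s_h²/n_h, with W_h = N_h/N and N = 14300:
  stratum A: (5600/14300)²·(1 − 384/5600)·8.8²/384 = 0.0288063
  stratum B: (5500/14300)²·(1 − 815/5500)·2.0²/815 = 0.000618447
  stratum C: (3200/14300)²·(1 − 261/3200)·5.6²/261 = 0.00552603
V_st = 0.0349508
V_srs = (1 − 1460/14300)·65.27/1460 = 0.0401411
Relative efficiency = V_srs / V_st = 0.0401411/0.0349508 = 1.1485

RE ≈ 1.149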